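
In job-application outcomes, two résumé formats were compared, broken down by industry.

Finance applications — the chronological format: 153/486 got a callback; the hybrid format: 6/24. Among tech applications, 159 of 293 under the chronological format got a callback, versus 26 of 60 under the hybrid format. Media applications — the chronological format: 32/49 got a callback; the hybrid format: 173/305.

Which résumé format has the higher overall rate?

the hybrid format

Finance: the chronological format 153/486 = 31.5%, the hybrid format 6/24 = 25.0% → the chronological format
Tech: the chronological format 159/293 = 54.3%, the hybrid format 26/60 = 43.3% → the chronological format
Media: the chronological format 32/49 = 65.3%, the hybrid format 173/305 = 56.7% → the chronological format
Overall: the chronological format 344/828 = 41.5%, the hybrid format 205/389 = 52.7% → the hybrid format
(The chronological format wins every industry group but the hybrid format wins overall — the chronological format's applications skew toward the low-rate finance group.)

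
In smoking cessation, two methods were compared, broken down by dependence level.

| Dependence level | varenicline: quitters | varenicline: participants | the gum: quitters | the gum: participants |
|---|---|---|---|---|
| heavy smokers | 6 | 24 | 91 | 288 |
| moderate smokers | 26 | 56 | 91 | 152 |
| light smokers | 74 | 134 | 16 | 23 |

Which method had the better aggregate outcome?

Heavy smokers: varenicline 6/24 = 25.0%, the gum 91/288 = 31.6% → the gum
Moderate smokers: varenicline 26/56 = 46.4%, the gum 91/152 = 59.9% → the gum
Light smokers: varenicline 74/134 = 55.2%, the gum 16/23 = 69.6% → the gum
Overall: varenicline 106/214 = 49.5%, the gum 198/463 = 42.8% → varenicline
(The gum wins every dependence group but varenicline wins overall — the gum's participants skew toward the low-rate heavy smokers group.)

varenicline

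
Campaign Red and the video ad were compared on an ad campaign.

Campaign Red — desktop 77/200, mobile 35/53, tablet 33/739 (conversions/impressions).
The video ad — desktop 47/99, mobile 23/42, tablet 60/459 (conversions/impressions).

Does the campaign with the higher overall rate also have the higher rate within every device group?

No

Desktop: Campaign Red 77/200 = 38.5%, the video ad 47/99 = 47.5% → the video ad
Mobile: Campaign Red 35/53 = 66.0%, the video ad 23/42 = 54.8% → Campaign Red
Tablet: Campaign Red 33/739 = 4.5%, the video ad 60/459 = 13.1% → the video ad
Overall: Campaign Red 145/992 = 14.6%, the video ad 130/600 = 21.7% → the video ad
Neither sweeps: Campaign Red wins 1 of 3 groups, the video ad wins 2. The video ad wins overall but not every group — no Simpson reversal.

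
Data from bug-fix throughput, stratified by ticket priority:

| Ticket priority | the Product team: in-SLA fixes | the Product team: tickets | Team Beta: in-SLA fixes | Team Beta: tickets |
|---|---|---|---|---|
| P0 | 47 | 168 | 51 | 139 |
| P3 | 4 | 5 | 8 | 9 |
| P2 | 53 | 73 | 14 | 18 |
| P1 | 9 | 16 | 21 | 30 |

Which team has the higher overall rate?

P0: the Product team 47/168 = 28.0%, Team Beta 51/139 = 36.7% → Team Beta
P3: the Product team 4/5 = 80.0%, Team Beta 8/9 = 88.9% → Team Beta
P2: the Product team 53/73 = 72.6%, Team Beta 14/18 = 77.8% → Team Beta
P1: the Product team 9/16 = 56.2%, Team Beta 21/30 = 70.0% → Team Beta
Overall: the Product team 113/262 = 43.1%, Team Beta 94/196 = 48.0% → Team Beta

Team Beta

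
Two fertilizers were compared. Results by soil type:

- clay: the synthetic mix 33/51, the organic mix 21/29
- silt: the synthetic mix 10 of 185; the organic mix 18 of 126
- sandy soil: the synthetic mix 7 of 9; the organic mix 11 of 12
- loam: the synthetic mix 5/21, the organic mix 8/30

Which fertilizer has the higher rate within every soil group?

Clay: the synthetic mix 33/51 = 64.7%, the organic mix 21/29 = 72.4% → the organic mix
Silt: the synthetic mix 10/185 = 5.4%, the organic mix 18/126 = 14.3% → the organic mix
Sandy soil: the synthetic mix 7/9 = 77.8%, the organic mix 11/12 = 91.7% → the organic mix
Loam: the synthetic mix 5/21 = 23.8%, the organic mix 8/30 = 26.7% → the organic mix
The organic mix has the higher rate in all 4 groups.

the organic mix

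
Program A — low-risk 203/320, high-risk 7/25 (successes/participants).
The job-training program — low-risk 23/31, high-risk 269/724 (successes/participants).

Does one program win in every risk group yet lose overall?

Low-risk: Program A 203/320 = 63.4%, the job-training program 23/31 = 74.2% → the job-training program
High-risk: Program A 7/25 = 28.0%, the job-training program 269/724 = 37.2% → the job-training program
Overall: Program A 210/345 = 60.9%, the job-training program 292/755 = 38.7% → Program A
The job-training program wins each risk group but Program A wins overall — the comparison reverses. The job-training program's participants skew toward high-risk, which has a lower base rate.

Yes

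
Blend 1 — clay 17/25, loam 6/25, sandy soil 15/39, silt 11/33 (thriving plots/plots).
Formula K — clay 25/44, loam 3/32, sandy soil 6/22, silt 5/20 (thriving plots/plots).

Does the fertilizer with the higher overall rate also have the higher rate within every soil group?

Yes

Clay: Blend 1 17/25 = 68.0%, Formula K 25/44 = 56.8% → Blend 1
Loam: Blend 1 6/25 = 24.0%, Formula K 3/32 = 9.4% → Blend 1
Sandy soil: Blend 1 15/39 = 38.5%, Formula K 6/22 = 27.3% → Blend 1
Silt: Blend 1 11/33 = 33.3%, Formula K 5/20 = 25.0% → Blend 1
Overall: Blend 1 49/122 = 40.2%, Formula K 39/118 = 33.1% → Blend 1
Blend 1 wins overall and in every soil group — no reversal.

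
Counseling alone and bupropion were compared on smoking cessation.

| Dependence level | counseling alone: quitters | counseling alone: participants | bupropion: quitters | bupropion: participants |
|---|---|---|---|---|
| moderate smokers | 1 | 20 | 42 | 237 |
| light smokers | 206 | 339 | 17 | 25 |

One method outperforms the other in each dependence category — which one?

Moderate smokers: counseling alone 1/20 = 5.0%, bupropion 42/237 = 17.7% → bupropion
Light smokers: counseling alone 206/339 = 60.8%, bupropion 17/25 = 68.0% → bupropion
Bupropion has the higher rate in both groups.

bupropion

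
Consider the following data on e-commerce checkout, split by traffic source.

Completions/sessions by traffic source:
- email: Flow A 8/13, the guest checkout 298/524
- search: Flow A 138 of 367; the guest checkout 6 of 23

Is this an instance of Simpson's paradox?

Yes

Email: Flow A 8/13 = 61.5%, the guest checkout 298/524 = 56.9% → Flow A
Search: Flow A 138/367 = 37.6%, the guest checkout 6/23 = 26.1% → Flow A
Overall: Flow A 146/380 = 38.4%, the guest checkout 304/547 = 55.6% → the guest checkout
Flow A wins each traffic group but the guest checkout wins overall — the comparison reverses. Flow A's sessions skew toward search, which has a lower base rate.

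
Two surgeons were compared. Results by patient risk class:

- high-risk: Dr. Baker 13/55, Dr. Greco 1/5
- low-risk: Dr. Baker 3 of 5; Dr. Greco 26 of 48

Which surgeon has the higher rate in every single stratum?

High-risk: Dr. Baker 13/55 = 23.6%, Dr. Greco 1/5 = 20.0% → Dr. Baker
Low-risk: Dr. Baker 3/5 = 60.0%, Dr. Greco 26/48 = 54.2% → Dr. Baker
Dr. Baker has the higher rate in both groups.

Dr. Baker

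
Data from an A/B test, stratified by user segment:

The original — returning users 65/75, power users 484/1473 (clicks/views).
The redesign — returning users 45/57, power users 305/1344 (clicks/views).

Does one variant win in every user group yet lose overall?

Returning users: the original 65/75 = 86.7%, the redesign 45/57 = 78.9% → the original
Power users: the original 484/1473 = 32.9%, the redesign 305/1344 = 22.7% → the original
Overall: the original 549/1548 = 35.5%, the redesign 350/1401 = 25.0% → the original
The original wins overall and in every user group — no reversal.

No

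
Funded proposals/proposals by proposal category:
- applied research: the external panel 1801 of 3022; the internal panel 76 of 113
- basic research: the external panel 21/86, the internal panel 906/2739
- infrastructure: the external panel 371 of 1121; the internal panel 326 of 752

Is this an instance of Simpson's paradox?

Applied research: the external panel 1801/3022 = 59.6%, the internal panel 76/113 = 67.3% → the internal panel
Basic research: the external panel 21/86 = 24.4%, the internal panel 906/2739 = 33.1% → the internal panel
Infrastructure: the external panel 371/1121 = 33.1%, the internal panel 326/752 = 43.4% → the internal panel
Overall: the external panel 2193/4229 = 51.9%, the internal panel 1308/3604 = 36.3% → the external panel
The internal panel wins each proposal group but the external panel wins overall — the comparison reverses. The internal panel's proposals skew toward basic research, which has a lower base rate.

Yes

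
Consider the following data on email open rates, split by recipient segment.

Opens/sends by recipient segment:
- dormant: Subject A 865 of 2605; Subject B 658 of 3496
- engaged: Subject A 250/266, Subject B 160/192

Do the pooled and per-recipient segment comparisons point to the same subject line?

Dormant: Subject A 865/2605 = 33.2%, Subject B 658/3496 = 18.8% → Subject A
Engaged: Subject A 250/266 = 94.0%, Subject B 160/192 = 83.3% → Subject A
Overall: Subject A 1115/2871 = 38.8%, Subject B 818/3688 = 22.2% → Subject A
Subject A wins overall and in every recipient group — no reversal.

Yes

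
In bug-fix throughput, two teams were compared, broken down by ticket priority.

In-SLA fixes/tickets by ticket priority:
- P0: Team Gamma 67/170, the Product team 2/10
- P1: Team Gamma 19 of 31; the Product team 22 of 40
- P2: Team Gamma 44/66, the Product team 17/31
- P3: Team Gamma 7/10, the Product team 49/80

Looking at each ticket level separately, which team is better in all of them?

P0: Team Gamma 67/170 = 39.4%, the Product team 2/10 = 20.0% → Team Gamma
P1: Team Gamma 19/31 = 61.3%, the Product team 22/40 = 55.0% → Team Gamma
P2: Team Gamma 44/66 = 66.7%, the Product team 17/31 = 54.8% → Team Gamma
P3: Team Gamma 7/10 = 70.0%, the Product team 49/80 = 61.2% → Team Gamma
Team Gamma has the higher rate in all 4 groups.

Team Gamma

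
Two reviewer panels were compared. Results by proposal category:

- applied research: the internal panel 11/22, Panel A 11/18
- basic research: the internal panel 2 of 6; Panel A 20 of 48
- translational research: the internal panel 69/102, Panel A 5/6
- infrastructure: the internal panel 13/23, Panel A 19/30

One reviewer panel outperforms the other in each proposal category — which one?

Panel A

Applied research: the internal panel 11/22 = 50.0%, Panel A 11/18 = 61.1% → Panel A
Basic research: the internal panel 2/6 = 33.3%, Panel A 20/48 = 41.7% → Panel A
Translational research: the internal panel 69/102 = 67.6%, Panel A 5/6 = 83.3% → Panel A
Infrastructure: the internal panel 13/23 = 56.5%, Panel A 19/30 = 63.3% → Panel A
Panel A has the higher rate in all 4 groups.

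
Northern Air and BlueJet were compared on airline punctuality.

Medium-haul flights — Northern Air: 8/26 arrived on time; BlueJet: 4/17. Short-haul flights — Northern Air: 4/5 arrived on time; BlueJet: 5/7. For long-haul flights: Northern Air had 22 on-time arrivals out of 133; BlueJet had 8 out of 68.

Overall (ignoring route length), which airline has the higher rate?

Medium-haul: Northern Air 8/26 = 30.8%, BlueJet 4/17 = 23.5% → Northern Air
Short-haul: Northern Air 4/5 = 80.0%, BlueJet 5/7 = 71.4% → Northern Air
Long-haul: Northern Air 22/133 = 16.5%, BlueJet 8/68 = 11.8% → Northern Air
Overall: Northern Air 34/164 = 20.7%, BlueJet 17/92 = 18.5% → Northern Air

Northern Air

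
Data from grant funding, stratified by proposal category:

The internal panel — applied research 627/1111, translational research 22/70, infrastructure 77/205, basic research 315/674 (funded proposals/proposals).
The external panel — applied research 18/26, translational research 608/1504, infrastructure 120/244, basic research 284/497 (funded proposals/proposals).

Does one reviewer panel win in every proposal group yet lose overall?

Yes

Applied research: the internal panel 627/1111 = 56.4%, the external panel 18/26 = 69.2% → the external panel
Translational research: the internal panel 22/70 = 31.4%, the external panel 608/1504 = 40.4% → the external panel
Infrastructure: the internal panel 77/205 = 37.6%, the external panel 120/244 = 49.2% → the external panel
Basic research: the internal panel 315/674 = 46.7%, the external panel 284/497 = 57.1% → the external panel
Overall: the internal panel 1041/2060 = 50.5%, the external panel 1030/2271 = 45.4% → the internal panel
The external panel wins each proposal group but the internal panel wins overall — the comparison reverses. The external panel's proposals skew toward translational research, which has a lower base rate.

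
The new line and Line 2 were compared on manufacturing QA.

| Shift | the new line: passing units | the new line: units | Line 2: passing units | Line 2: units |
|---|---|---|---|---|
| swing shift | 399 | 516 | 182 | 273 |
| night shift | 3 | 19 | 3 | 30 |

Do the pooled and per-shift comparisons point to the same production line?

Yes

Swing shift: the new line 399/516 = 77.3%, Line 2 182/273 = 66.7% → the new line
Night shift: the new line 3/19 = 15.8%, Line 2 3/30 = 10.0% → the new line
Overall: the new line 402/535 = 75.1%, Line 2 185/303 = 61.1% → the new line
The new line wins overall and in every shift group — no reversal.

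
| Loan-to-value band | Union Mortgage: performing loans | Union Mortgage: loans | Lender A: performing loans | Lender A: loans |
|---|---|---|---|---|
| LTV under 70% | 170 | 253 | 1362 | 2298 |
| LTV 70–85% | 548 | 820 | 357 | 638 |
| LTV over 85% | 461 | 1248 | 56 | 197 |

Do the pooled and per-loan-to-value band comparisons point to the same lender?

No

LTV under 70%: Union Mortgage 170/253 = 67.2%, Lender A 1362/2298 = 59.3% → Union Mortgage
LTV 70–85%: Union Mortgage 548/820 = 66.8%, Lender A 357/638 = 56.0% → Union Mortgage
LTV over 85%: Union Mortgage 461/1248 = 36.9%, Lender A 56/197 = 28.4% → Union Mortgage
Overall: Union Mortgage 1179/2321 = 50.8%, Lender A 1775/3133 = 56.7% → Lender A
Union Mortgage wins each loan-to-value group but Lender A wins overall — the comparison reverses. Union Mortgage's loans skew toward LTV over 85%, which has a lower base rate.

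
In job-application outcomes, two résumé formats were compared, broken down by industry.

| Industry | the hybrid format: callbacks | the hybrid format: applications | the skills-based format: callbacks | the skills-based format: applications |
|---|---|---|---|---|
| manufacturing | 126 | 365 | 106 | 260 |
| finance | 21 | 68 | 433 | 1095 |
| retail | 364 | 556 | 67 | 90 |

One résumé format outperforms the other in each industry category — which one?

the skills-based format

Manufacturing: the hybrid format 126/365 = 34.5%, the skills-based format 106/260 = 40.8% → the skills-based format
Finance: the hybrid format 21/68 = 30.9%, the skills-based format 433/1095 = 39.5% → the skills-based format
Retail: the hybrid format 364/556 = 65.5%, the skills-based format 67/90 = 74.4% → the skills-based format
The skills-based format has the higher rate in all 3 groups.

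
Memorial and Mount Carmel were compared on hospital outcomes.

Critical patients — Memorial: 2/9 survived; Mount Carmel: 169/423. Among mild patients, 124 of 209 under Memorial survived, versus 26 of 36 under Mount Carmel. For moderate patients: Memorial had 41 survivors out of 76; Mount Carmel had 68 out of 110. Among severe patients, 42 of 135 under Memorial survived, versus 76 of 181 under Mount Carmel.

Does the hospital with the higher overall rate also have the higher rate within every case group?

No

Critical: Memorial 2/9 = 22.2%, Mount Carmel 169/423 = 40.0% → Mount Carmel
Mild: Memorial 124/209 = 59.3%, Mount Carmel 26/36 = 72.2% → Mount Carmel
Moderate: Memorial 41/76 = 53.9%, Mount Carmel 68/110 = 61.8% → Mount Carmel
Severe: Memorial 42/135 = 31.1%, Mount Carmel 76/181 = 42.0% → Mount Carmel
Overall: Memorial 209/429 = 48.7%, Mount Carmel 339/750 = 45.2% → Memorial
Mount Carmel wins each case group but Memorial wins overall — the comparison reverses. Mount Carmel's patients skew toward critical, which has a lower base rate.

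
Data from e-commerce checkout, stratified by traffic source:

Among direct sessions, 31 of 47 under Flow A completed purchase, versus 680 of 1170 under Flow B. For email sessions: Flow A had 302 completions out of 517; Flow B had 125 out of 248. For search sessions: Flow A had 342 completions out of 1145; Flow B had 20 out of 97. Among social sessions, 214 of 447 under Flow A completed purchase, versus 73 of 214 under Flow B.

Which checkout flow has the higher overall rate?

Flow B

Direct: Flow A 31/47 = 66.0%, Flow B 680/1170 = 58.1% → Flow A
Email: Flow A 302/517 = 58.4%, Flow B 125/248 = 50.4% → Flow A
Search: Flow A 342/1145 = 29.9%, Flow B 20/97 = 20.6% → Flow A
Social: Flow A 214/447 = 47.9%, Flow B 73/214 = 34.1% → Flow A
Overall: Flow A 889/2156 = 41.2%, Flow B 898/1729 = 51.9% → Flow B
(Flow A wins every traffic group but Flow B wins overall — Flow A's sessions skew toward the low-rate search group.)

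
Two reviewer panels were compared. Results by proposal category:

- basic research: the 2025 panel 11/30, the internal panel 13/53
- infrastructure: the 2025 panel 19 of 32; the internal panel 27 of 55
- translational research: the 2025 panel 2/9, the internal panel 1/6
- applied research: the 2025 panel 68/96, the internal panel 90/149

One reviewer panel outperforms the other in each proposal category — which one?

Basic research: the 2025 panel 11/30 = 36.7%, the internal panel 13/53 = 24.5% → the 2025 panel
Infrastructure: the 2025 panel 19/32 = 59.4%, the internal panel 27/55 = 49.1% → the 2025 panel
Translational research: the 2025 panel 2/9 = 22.2%, the internal panel 1/6 = 16.7% → the 2025 panel
Applied research: the 2025 panel 68/96 = 70.8%, the internal panel 90/149 = 60.4% → the 2025 panel
The 2025 panel has the higher rate in all 4 groups.

the 2025 panel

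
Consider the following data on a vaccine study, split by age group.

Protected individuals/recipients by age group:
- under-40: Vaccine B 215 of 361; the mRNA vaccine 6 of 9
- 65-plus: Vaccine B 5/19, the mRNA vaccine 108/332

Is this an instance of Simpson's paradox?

Under-40: Vaccine B 215/361 = 59.6%, the mRNA vaccine 6/9 = 66.7% → the mRNA vaccine
65-plus: Vaccine B 5/19 = 26.3%, the mRNA vaccine 108/332 = 32.5% → the mRNA vaccine
Overall: Vaccine B 220/380 = 57.9%, the mRNA vaccine 114/341 = 33.4% → Vaccine B
The mRNA vaccine wins each age group but Vaccine B wins overall — the comparison reverses. The mRNA vaccine's recipients skew toward 65-plus, which has a lower base rate.

Yes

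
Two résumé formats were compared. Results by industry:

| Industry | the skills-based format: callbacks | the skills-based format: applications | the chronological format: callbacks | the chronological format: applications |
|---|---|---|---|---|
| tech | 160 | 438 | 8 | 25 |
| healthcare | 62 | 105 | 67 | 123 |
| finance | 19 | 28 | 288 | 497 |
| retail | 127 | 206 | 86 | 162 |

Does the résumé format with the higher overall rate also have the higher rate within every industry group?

No

Tech: the skills-based format 160/438 = 36.5%, the chronological format 8/25 = 32.0% → the skills-based format
Healthcare: the skills-based format 62/105 = 59.0%, the chronological format 67/123 = 54.5% → the skills-based format
Finance: the skills-based format 19/28 = 67.9%, the chronological format 288/497 = 57.9% → the skills-based format
Retail: the skills-based format 127/206 = 61.7%, the chronological format 86/162 = 53.1% → the skills-based format
Overall: the skills-based format 368/777 = 47.4%, the chronological format 449/807 = 55.6% → the chronological format
The skills-based format wins each industry group but the chronological format wins overall — the comparison reverses. The skills-based format's applications skew toward tech, which has a lower base rate.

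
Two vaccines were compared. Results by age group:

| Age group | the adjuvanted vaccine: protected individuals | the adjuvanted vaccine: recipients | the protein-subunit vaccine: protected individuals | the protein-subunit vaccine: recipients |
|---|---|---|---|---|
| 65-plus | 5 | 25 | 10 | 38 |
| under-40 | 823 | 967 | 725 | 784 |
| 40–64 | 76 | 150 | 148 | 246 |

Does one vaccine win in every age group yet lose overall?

No

65-plus: the adjuvanted vaccine 5/25 = 20.0%, the protein-subunit vaccine 10/38 = 26.3% → the protein-subunit vaccine
Under-40: the adjuvanted vaccine 823/967 = 85.1%, the protein-subunit vaccine 725/784 = 92.5% → the protein-subunit vaccine
40–64: the adjuvanted vaccine 76/150 = 50.7%, the protein-subunit vaccine 148/246 = 60.2% → the protein-subunit vaccine
Overall: the adjuvanted vaccine 904/1142 = 79.2%, the protein-subunit vaccine 883/1068 = 82.7% → the protein-subunit vaccine
The protein-subunit vaccine wins overall and in every age group — no reversal.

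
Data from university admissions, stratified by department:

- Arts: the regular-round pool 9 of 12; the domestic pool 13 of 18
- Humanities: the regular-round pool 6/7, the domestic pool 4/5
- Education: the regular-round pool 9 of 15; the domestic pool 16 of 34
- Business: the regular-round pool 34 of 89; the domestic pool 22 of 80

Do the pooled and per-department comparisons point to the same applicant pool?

Arts: the regular-round pool 9/12 = 75.0%, the domestic pool 13/18 = 72.2% → the regular-round pool
Humanities: the regular-round pool 6/7 = 85.7%, the domestic pool 4/5 = 80.0% → the regular-round pool
Education: the regular-round pool 9/15 = 60.0%, the domestic pool 16/34 = 47.1% → the regular-round pool
Business: the regular-round pool 34/89 = 38.2%, the domestic pool 22/80 = 27.5% → the regular-round pool
Overall: the regular-round pool 58/123 = 47.2%, the domestic pool 55/137 = 40.1% → the regular-round pool
The regular-round pool wins overall and in every department group — no reversal.

Yes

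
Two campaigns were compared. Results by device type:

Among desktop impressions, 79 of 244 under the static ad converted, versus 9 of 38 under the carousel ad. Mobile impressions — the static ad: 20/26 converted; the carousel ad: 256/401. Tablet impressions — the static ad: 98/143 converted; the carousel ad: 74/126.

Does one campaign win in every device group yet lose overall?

Yes

Desktop: the static ad 79/244 = 32.4%, the carousel ad 9/38 = 23.7% → the static ad
Mobile: the static ad 20/26 = 76.9%, the carousel ad 256/401 = 63.8% → the static ad
Tablet: the static ad 98/143 = 68.5%, the carousel ad 74/126 = 58.7% → the static ad
Overall: the static ad 197/413 = 47.7%, the carousel ad 339/565 = 60.0% → the carousel ad
The static ad wins each device group but the carousel ad wins overall — the comparison reverses. The static ad's impressions skew toward desktop, which has a lower base rate.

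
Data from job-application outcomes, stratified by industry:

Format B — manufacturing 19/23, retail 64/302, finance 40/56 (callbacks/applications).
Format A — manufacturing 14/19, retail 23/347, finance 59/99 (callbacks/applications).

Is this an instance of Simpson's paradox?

No

Manufacturing: Format B 19/23 = 82.6%, Format A 14/19 = 73.7% → Format B
Retail: Format B 64/302 = 21.2%, Format A 23/347 = 6.6% → Format B
Finance: Format B 40/56 = 71.4%, Format A 59/99 = 59.6% → Format B
Overall: Format B 123/381 = 32.3%, Format A 96/465 = 20.6% → Format B
Format B wins overall and in every industry group — no reversal.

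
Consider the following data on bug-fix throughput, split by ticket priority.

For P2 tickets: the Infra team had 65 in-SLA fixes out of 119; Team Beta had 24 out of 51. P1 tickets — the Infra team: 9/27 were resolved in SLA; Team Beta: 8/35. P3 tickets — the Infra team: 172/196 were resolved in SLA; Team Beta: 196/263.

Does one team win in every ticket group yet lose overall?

No

P2: the Infra team 65/119 = 54.6%, Team Beta 24/51 = 47.1% → the Infra team
P1: the Infra team 9/27 = 33.3%, Team Beta 8/35 = 22.9% → the Infra team
P3: the Infra team 172/196 = 87.8%, Team Beta 196/263 = 74.5% → the Infra team
Overall: the Infra team 246/342 = 71.9%, Team Beta 228/349 = 65.3% → the Infra team
The Infra team wins overall and in every ticket group — no reversal.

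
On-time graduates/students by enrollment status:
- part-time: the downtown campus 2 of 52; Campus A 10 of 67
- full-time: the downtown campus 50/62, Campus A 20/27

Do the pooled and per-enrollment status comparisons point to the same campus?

Part-time: the downtown campus 2/52 = 3.8%, Campus A 10/67 = 14.9% → Campus A
Full-time: the downtown campus 50/62 = 80.6%, Campus A 20/27 = 74.1% → the downtown campus
Overall: the downtown campus 52/114 = 45.6%, Campus A 30/94 = 31.9% → the downtown campus
Neither sweeps: the downtown campus wins 1 of 2 groups, Campus A wins 1. The downtown campus wins overall but not every group — no Simpson reversal.

No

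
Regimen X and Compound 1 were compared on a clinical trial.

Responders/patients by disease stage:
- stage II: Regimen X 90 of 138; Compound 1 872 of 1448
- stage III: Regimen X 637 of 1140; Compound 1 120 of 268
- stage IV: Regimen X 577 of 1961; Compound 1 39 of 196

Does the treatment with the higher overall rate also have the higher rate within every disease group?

Stage II: Regimen X 90/138 = 65.2%, Compound 1 872/1448 = 60.2% → Regimen X
Stage III: Regimen X 637/1140 = 55.9%, Compound 1 120/268 = 44.8% → Regimen X
Stage IV: Regimen X 577/1961 = 29.4%, Compound 1 39/196 = 19.9% → Regimen X
Overall: Regimen X 1304/3239 = 40.3%, Compound 1 1031/1912 = 53.9% → Compound 1
Regimen X wins each disease group but Compound 1 wins overall — the comparison reverses. Regimen X's patients skew toward stage IV, which has a lower base rate.

No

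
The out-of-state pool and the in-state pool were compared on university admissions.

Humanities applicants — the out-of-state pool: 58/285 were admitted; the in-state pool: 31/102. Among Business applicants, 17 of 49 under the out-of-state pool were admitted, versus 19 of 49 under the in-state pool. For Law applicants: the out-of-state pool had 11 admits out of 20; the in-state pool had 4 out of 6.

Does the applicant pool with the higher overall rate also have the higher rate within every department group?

Yes

Humanities: the out-of-state pool 58/285 = 20.4%, the in-state pool 31/102 = 30.4% → the in-state pool
Business: the out-of-state pool 17/49 = 34.7%, the in-state pool 19/49 = 38.8% → the in-state pool
Law: the out-of-state pool 11/20 = 55.0%, the in-state pool 4/6 = 66.7% → the in-state pool
Overall: the out-of-state pool 86/354 = 24.3%, the in-state pool 54/157 = 34.4% → the in-state pool
The in-state pool wins overall and in every department group — no reversal.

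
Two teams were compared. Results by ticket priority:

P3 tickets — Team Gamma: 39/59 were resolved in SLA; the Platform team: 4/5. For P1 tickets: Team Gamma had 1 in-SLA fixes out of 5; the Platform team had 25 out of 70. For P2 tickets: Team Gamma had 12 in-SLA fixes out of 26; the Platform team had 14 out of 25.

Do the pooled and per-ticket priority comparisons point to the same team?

P3: Team Gamma 39/59 = 66.1%, the Platform team 4/5 = 80.0% → the Platform team
P1: Team Gamma 1/5 = 20.0%, the Platform team 25/70 = 35.7% → the Platform team
P2: Team Gamma 12/26 = 46.2%, the Platform team 14/25 = 56.0% → the Platform team
Overall: Team Gamma 52/90 = 57.8%, the Platform team 43/100 = 43.0% → Team Gamma
The Platform team wins each ticket group but Team Gamma wins overall — the comparison reverses. The Platform team's tickets skew toward P1, which has a lower base rate.

No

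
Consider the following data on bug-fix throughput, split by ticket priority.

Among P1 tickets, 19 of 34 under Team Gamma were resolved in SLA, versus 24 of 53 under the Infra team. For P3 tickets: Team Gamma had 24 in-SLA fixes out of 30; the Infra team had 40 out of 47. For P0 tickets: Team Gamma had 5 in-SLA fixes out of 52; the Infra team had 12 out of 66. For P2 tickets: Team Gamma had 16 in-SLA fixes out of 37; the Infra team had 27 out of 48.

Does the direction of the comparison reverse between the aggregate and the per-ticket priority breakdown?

No

P1: Team Gamma 19/34 = 55.9%, the Infra team 24/53 = 45.3% → Team Gamma
P3: Team Gamma 24/30 = 80.0%, the Infra team 40/47 = 85.1% → the Infra team
P0: Team Gamma 5/52 = 9.6%, the Infra team 12/66 = 18.2% → the Infra team
P2: Team Gamma 16/37 = 43.2%, the Infra team 27/48 = 56.2% → the Infra team
Overall: Team Gamma 64/153 = 41.8%, the Infra team 103/214 = 48.1% → the Infra team
Neither sweeps: Team Gamma wins 1 of 4 groups, the Infra team wins 3. The Infra team wins overall but not every group — no Simpson reversal.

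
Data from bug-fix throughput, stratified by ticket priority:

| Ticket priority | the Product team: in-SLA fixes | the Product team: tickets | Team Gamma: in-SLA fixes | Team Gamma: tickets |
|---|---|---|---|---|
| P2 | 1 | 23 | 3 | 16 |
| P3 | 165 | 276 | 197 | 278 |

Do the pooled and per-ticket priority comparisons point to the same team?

P2: the Product team 1/23 = 4.3%, Team Gamma 3/16 = 18.8% → Team Gamma
P3: the Product team 165/276 = 59.8%, Team Gamma 197/278 = 70.9% → Team Gamma
Overall: the Product team 166/299 = 55.5%, Team Gamma 200/294 = 68.0% → Team Gamma
Team Gamma wins overall and in every ticket group — no reversal.

Yes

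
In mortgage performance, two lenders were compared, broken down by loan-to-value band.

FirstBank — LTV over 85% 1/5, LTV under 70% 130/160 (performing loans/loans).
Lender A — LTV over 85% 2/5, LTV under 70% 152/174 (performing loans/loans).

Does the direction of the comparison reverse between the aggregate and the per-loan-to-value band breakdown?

LTV over 85%: FirstBank 1/5 = 20.0%, Lender A 2/5 = 40.0% → Lender A
LTV under 70%: FirstBank 130/160 = 81.2%, Lender A 152/174 = 87.4% → Lender A
Overall: FirstBank 131/165 = 79.4%, Lender A 154/179 = 86.0% → Lender A
Lender A wins overall and in every loan-to-value group — no reversal.

No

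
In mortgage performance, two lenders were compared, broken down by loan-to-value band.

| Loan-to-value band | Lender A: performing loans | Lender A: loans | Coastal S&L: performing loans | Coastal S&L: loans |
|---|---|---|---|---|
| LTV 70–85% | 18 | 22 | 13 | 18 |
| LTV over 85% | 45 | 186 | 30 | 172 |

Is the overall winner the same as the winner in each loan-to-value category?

LTV 70–85%: Lender A 18/22 = 81.8%, Coastal S&L 13/18 = 72.2% → Lender A
LTV over 85%: Lender A 45/186 = 24.2%, Coastal S&L 30/172 = 17.4% → Lender A
Overall: Lender A 63/208 = 30.3%, Coastal S&L 43/190 = 22.6% → Lender A
Lender A wins overall and in every loan-to-value group — no reversal.

Yes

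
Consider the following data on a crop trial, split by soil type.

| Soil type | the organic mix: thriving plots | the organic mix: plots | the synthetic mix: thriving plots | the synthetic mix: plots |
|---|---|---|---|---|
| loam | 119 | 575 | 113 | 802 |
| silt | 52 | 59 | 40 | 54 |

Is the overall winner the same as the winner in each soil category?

Yes

Loam: the organic mix 119/575 = 20.7%, the synthetic mix 113/802 = 14.1% → the organic mix
Silt: the organic mix 52/59 = 88.1%, the synthetic mix 40/54 = 74.1% → the organic mix
Overall: the organic mix 171/634 = 27.0%, the synthetic mix 153/856 = 17.9% → the organic mix
The organic mix wins overall and in every soil group — no reversal.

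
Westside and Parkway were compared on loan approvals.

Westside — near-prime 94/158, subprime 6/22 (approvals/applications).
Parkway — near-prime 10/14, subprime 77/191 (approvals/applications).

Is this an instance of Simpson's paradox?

Yes

Near-prime: Westside 94/158 = 59.5%, Parkway 10/14 = 71.4% → Parkway
Subprime: Westside 6/22 = 27.3%, Parkway 77/191 = 40.3% → Parkway
Overall: Westside 100/180 = 55.6%, Parkway 87/205 = 42.4% → Westside
Parkway wins each credit group but Westside wins overall — the comparison reverses. Parkway's applications skew toward subprime, which has a lower base rate.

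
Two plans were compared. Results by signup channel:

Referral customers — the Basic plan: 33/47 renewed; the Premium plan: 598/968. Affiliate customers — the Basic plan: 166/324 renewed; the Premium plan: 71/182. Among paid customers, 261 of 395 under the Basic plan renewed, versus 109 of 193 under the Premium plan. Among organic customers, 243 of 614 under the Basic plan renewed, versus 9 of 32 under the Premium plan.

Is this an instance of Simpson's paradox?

Referral: the Basic plan 33/47 = 70.2%, the Premium plan 598/968 = 61.8% → the Basic plan
Affiliate: the Basic plan 166/324 = 51.2%, the Premium plan 71/182 = 39.0% → the Basic plan
Paid: the Basic plan 261/395 = 66.1%, the Premium plan 109/193 = 56.5% → the Basic plan
Organic: the Basic plan 243/614 = 39.6%, the Premium plan 9/32 = 28.1% → the Basic plan
Overall: the Basic plan 703/1380 = 50.9%, the Premium plan 787/1375 = 57.2% → the Premium plan
The Basic plan wins each signup group but the Premium plan wins overall — the comparison reverses. The Basic plan's customers skew toward organic, which has a lower base rate.

Yes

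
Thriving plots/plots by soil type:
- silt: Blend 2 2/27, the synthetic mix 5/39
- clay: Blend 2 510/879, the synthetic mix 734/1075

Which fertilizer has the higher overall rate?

the synthetic mix

Silt: Blend 2 2/27 = 7.4%, the synthetic mix 5/39 = 12.8% → the synthetic mix
Clay: Blend 2 510/879 = 58.0%, the synthetic mix 734/1075 = 68.3% → the synthetic mix
Overall: Blend 2 512/906 = 56.5%, the synthetic mix 739/1114 = 66.3% → the synthetic mix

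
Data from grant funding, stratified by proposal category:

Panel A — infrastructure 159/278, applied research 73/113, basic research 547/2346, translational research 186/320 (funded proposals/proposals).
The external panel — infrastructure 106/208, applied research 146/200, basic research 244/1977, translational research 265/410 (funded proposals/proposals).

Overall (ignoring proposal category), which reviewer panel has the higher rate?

Panel A

Infrastructure: Panel A 159/278 = 57.2%, the external panel 106/208 = 51.0% → Panel A
Applied research: Panel A 73/113 = 64.6%, the external panel 146/200 = 73.0% → the external panel
Basic research: Panel A 547/2346 = 23.3%, the external panel 244/1977 = 12.3% → Panel A
Translational research: Panel A 186/320 = 58.1%, the external panel 265/410 = 64.6% → the external panel
Overall: Panel A 965/3057 = 31.6%, the external panel 761/2795 = 27.2% → Panel A
(Neither sweeps every proposal group, but Panel A has the higher pooled rate.)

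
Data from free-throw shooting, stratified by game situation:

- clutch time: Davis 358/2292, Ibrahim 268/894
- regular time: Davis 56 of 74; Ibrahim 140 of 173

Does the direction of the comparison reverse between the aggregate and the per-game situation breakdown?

Clutch time: Davis 358/2292 = 15.6%, Ibrahim 268/894 = 30.0% → Ibrahim
Regular time: Davis 56/74 = 75.7%, Ibrahim 140/173 = 80.9% → Ibrahim
Overall: Davis 414/2366 = 17.5%, Ibrahim 408/1067 = 38.2% → Ibrahim
Ibrahim wins overall and in every game group — no reversal.

No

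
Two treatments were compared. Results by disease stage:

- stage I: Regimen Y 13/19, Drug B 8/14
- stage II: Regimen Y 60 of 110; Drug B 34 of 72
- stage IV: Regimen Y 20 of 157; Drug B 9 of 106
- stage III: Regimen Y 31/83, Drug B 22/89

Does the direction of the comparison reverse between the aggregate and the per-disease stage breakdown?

Stage I: Regimen Y 13/19 = 68.4%, Drug B 8/14 = 57.1% → Regimen Y
Stage II: Regimen Y 60/110 = 54.5%, Drug B 34/72 = 47.2% → Regimen Y
Stage IV: Regimen Y 20/157 = 12.7%, Drug B 9/106 = 8.5% → Regimen Y
Stage III: Regimen Y 31/83 = 37.3%, Drug B 22/89 = 24.7% → Regimen Y
Overall: Regimen Y 124/369 = 33.6%, Drug B 73/281 = 26.0% → Regimen Y
Regimen Y wins overall and in every disease group — no reversal.

No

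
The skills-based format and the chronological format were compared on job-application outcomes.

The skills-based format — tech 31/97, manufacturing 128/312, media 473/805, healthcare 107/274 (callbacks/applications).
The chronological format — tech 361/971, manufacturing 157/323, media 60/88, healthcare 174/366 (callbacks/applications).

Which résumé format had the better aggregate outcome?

Tech: the skills-based format 31/97 = 32.0%, the chronological format 361/971 = 37.2% → the chronological format
Manufacturing: the skills-based format 128/312 = 41.0%, the chronological format 157/323 = 48.6% → the chronological format
Media: the skills-based format 473/805 = 58.8%, the chronological format 60/88 = 68.2% → the chronological format
Healthcare: the skills-based format 107/274 = 39.1%, the chronological format 174/366 = 47.5% → the chronological format
Overall: the skills-based format 739/1488 = 49.7%, the chronological format 752/1748 = 43.0% → the skills-based format
(The chronological format wins every industry group but the skills-based format wins overall — the chronological format's applications skew toward the low-rate tech group.)

the skills-based format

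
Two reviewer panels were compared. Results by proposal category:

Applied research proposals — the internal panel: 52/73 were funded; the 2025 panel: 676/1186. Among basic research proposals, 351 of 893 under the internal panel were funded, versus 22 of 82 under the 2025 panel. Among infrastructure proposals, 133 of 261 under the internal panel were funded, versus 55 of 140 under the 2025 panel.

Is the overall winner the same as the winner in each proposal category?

No

Applied research: the internal panel 52/73 = 71.2%, the 2025 panel 676/1186 = 57.0% → the internal panel
Basic research: the internal panel 351/893 = 39.3%, the 2025 panel 22/82 = 26.8% → the internal panel
Infrastructure: the internal panel 133/261 = 51.0%, the 2025 panel 55/140 = 39.3% → the internal panel
Overall: the internal panel 536/1227 = 43.7%, the 2025 panel 753/1408 = 53.5% → the 2025 panel
The internal panel wins each proposal group but the 2025 panel wins overall — the comparison reverses. The internal panel's proposals skew toward basic research, which has a lower base rate.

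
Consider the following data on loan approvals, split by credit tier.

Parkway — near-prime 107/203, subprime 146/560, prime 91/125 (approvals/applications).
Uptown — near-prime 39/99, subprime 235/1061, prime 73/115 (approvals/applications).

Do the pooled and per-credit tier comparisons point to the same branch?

Near-prime: Parkway 107/203 = 52.7%, Uptown 39/99 = 39.4% → Parkway
Subprime: Parkway 146/560 = 26.1%, Uptown 235/1061 = 22.1% → Parkway
Prime: Parkway 91/125 = 72.8%, Uptown 73/115 = 63.5% → Parkway
Overall: Parkway 344/888 = 38.7%, Uptown 347/1275 = 27.2% → Parkway
Parkway wins overall and in every credit group — no reversal.

Yes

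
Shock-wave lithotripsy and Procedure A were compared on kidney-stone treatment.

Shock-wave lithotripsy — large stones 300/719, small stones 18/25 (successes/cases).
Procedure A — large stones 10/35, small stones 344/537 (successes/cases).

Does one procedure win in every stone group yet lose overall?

Yes

Large stones: shock-wave lithotripsy 300/719 = 41.7%, Procedure A 10/35 = 28.6% → shock-wave lithotripsy
Small stones: shock-wave lithotripsy 18/25 = 72.0%, Procedure A 344/537 = 64.1% → shock-wave lithotripsy
Overall: shock-wave lithotripsy 318/744 = 42.7%, Procedure A 354/572 = 61.9% → Procedure A
Shock-wave lithotripsy wins each stone group but Procedure A wins overall — the comparison reverses. Shock-wave lithotripsy's cases skew toward large stones, which has a lower base rate.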